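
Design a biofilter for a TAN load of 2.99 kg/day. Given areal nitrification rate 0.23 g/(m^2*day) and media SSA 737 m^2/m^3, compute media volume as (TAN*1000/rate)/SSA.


A = 2.99*1000 / 0.23 = 13000 m^2
V = 13000 / 737 = 17.6391

17.6391 m^3


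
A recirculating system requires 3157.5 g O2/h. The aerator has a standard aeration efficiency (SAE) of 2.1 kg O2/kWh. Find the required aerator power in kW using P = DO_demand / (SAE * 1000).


SAE in g O2/kWh = 2.1 * 1000 = 2100 g/kWh
P = DO_demand / SAE_g = 3157.5 / 2100 = 1.50357 kW

1.50357 kW


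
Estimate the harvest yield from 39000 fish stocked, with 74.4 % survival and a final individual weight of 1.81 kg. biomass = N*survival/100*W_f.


Survivors = 39000 * 74.4/100 = 29016 fish
Harvest biomass = survivors * W_f = 29016 * 1.81 = 52518.96 kg

52518.96 kg


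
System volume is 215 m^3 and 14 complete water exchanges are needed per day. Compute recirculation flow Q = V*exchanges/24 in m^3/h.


Daily recirculation volume = 215 m^3 * 14 = 3010 m^3/day
Flow rate Q = daily volume / 24 h = 3010 / 24 = 125.417 m^3/h

125.417 m^3/h


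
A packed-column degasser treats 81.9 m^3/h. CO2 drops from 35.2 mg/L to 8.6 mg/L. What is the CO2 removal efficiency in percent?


CO2_out / CO2_in = 8.6 / 35.2 = 0.24431818
Fraction remaining = 0.24431818
efficiency = (1 - 0.24431818) * 100 = 75.5682 %

75.5682 %


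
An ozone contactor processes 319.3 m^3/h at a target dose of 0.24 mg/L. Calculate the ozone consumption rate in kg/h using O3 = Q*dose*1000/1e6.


O3 demand (mg/h) = Q * dose * 1000 = 319.3 * 0.24 * 1000 = 76632 mg/h
Convert mg to kg: 76632 / 1e6 = 0.076632 kg/h

0.076632 kg/h


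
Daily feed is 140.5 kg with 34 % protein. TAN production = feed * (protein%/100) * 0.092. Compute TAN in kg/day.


Protein in feed = 140.5 * 34/100 = 47.77 kg/day
TAN = protein * 0.092 = 47.77 * 0.092 = 4.39484 kg/day

4.39484 kg/day


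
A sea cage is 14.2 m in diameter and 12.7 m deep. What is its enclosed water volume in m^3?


r = d/2 = 14.2/2 = 7.1 m
Base area = pi*r^2 = pi*7.1^2 = 158.36769 m^2
Volume = 158.36769 * 12.7 = 2011.27 m^3

2011.27 m^3


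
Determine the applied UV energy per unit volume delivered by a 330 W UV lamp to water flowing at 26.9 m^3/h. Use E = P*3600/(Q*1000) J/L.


Energy delivered per hour = 330 W * 3600 s = 1188000 J/h
Volume treated per hour = 26.9 m^3/h * 1000 = 26900 L/h
dose = 1188000 / 26900 = 44.1636 J/L

44.1636 J/L


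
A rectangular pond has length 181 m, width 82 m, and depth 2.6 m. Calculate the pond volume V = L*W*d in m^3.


Base area = L * W = 181 * 82 = 14842 m^2
Volume = area * depth = 14842 * 2.6 = 38589.2 m^3

38589.2 m^3


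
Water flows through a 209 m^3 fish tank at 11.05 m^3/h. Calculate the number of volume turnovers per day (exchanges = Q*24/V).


Daily flow volume = 11.05 m^3/h * 24 h = 265.2 m^3/day
Exchanges = daily flow / tank volume = 265.2 / 209 = 1.2689 exchanges/day

1.2689 exchanges/day


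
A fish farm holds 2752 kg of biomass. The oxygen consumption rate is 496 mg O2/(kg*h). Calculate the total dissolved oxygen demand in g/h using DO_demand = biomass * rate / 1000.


Total O2 consumption (mg/h) = 2752 kg * 496 mg/(kg*h) = 1364992 mg/h
Convert to g/h: 1364992 / 1000 = 1364.992 g/h

1364.992 g/h


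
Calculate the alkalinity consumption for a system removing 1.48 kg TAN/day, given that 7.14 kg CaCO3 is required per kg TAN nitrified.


Alkalinity factor: 7.14 kg CaCO3 consumed per kg TAN nitrified
alk = 1.48 kg TAN * 7.14 = 10.5672 kg CaCO3/day

10.5672 kg CaCO3/day


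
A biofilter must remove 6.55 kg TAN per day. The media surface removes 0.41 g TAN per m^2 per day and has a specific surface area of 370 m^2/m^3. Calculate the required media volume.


A = 6.55*1000 / 0.41 = 15975.61 m^2
V = 15975.61 / 370 = 43.1773

43.1773 m^3


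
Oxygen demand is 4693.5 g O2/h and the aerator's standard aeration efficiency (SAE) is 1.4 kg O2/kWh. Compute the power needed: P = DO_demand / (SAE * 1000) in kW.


SAE in g O2/kWh = 1.4 * 1000 = 1400 g/kWh
P = DO_demand / SAE_g = 4693.5 / 1400 = 3.3525 kW

3.3525 kW


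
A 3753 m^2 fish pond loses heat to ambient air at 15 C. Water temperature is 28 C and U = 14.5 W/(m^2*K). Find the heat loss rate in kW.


Temperature difference dT = 28 - 15 = 13 K
Heat loss (W) = U * A * dT = 14.5 * 3753 * 13 = 707440.5 W
Convert to kW: 707440.5 / 1000 = 707.4405 kW

707.4405 kW


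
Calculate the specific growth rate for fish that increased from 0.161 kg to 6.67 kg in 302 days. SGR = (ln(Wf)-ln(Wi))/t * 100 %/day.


ln(W_f) = ln(6.67) = 1.8976199
ln(W_i) = ln(0.161) = -1.8263509
ln(W_f) - ln(W_i) = 1.8976199 - -1.8263509 = 3.7239708
SGR = 3.7239708 / 302 * 100 = 1.2331 %/day

1.2331 %/day


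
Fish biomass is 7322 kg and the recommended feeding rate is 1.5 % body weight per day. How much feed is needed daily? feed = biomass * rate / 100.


Feeding rate fraction = 1.5% / 100 = 0.015
Daily feed = 7322 kg * 0.015 = 109.83 kg/day

109.83 kg/day


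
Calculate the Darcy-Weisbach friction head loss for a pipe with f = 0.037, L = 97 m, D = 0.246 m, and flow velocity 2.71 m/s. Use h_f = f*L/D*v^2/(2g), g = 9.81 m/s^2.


v^2 = 2.71^2 = 7.3441 m^2/s^2
L/D = 97/0.246 = 394.30894
h_f = f*(L/D)*v^2/(2g) = 0.037 * 394.30894 * 7.3441 / 19.62 = 5.46107 m

5.46107 m


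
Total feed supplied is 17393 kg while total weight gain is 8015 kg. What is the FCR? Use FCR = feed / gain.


FCR = feed consumed / weight gained
FCR = 17393 kg / 8015 kg = 2.17006

2.17006


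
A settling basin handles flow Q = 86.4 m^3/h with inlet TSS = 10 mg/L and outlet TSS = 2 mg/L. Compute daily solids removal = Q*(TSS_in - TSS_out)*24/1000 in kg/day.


Concentration drop: TSS_in - TSS_out = 10 - 2 = 8 mg/L
Hourly solids removed = Q * dTSS = 86.4 m^3/h * 8 mg/L = 691.2 g/h  (m^3/h * mg/L = g/h)
Daily solids removed = 691.2 * 24 = 16588.8 g/day
Convert g to kg: 16588.8 / 1000 = 16.5888 kg/day

16.5888 kg/day


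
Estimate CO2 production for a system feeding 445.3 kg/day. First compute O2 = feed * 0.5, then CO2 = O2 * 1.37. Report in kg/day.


O2 = 445.3 * 0.5 = 222.65
CO2 = 222.65 * 1.37 = 305.0305

305.0305 kg/day


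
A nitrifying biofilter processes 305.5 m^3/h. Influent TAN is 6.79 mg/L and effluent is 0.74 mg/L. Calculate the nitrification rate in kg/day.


Concentration drop: TAN_in - TAN_out = 6.79 - 0.74 = 6.05 mg/L
Hourly TAN removed = Q * dTAN = 305.5 m^3/h * 6.05 mg/L = 1848.275 g/h  (m^3/h * mg/L = g/h)
Daily TAN removed = 1848.275 * 24 = 44358.6 g/day
Convert to kg/day: 44358.6 / 1000 = 44.3586 kg/day

44.3586 kg/day


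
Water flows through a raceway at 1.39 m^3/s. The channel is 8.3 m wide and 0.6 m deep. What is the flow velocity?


Cross-sectional area = W * d = 8.3 * 0.6 = 4.98 m^2
Velocity = Q / A = 1.39 / 4.98 = 0.279116 m/s

0.279116 m/s


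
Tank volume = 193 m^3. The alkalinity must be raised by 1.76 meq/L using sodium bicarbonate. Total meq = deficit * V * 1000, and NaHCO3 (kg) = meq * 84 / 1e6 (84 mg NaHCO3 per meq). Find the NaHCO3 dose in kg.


Tank volume in L = 193 m^3 * 1000 = 193000 L
Total meq required = 1.76 meq/L * 193000 L = 339680 meq
NaHCO3 mass = 339680 meq * 84 mg/meq / 1e6 = 28.5331 kg

28.5331 kg


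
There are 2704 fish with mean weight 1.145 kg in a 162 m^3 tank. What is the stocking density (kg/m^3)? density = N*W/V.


Total biomass = 2704 fish * 1.145 kg = 3096.08 kg
Density = total biomass / volume = 3096.08 / 162 = 19.1116 kg/m^3

19.1116 kg/m^3


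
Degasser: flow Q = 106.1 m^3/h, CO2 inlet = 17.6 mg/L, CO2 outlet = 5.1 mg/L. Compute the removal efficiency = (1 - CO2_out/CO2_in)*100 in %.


CO2_out / CO2_in = 5.1 / 17.6 = 0.28977273
Fraction remaining = 0.28977273
efficiency = (1 - 0.28977273) * 100 = 71.0227 %

71.0227 %


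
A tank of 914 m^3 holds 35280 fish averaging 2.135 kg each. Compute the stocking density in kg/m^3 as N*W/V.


Total biomass = 35280 fish * 2.135 kg = 75322.8 kg
Density = total biomass / volume = 75322.8 / 914 = 82.4101 kg/m^3

82.4101 kg/m^3


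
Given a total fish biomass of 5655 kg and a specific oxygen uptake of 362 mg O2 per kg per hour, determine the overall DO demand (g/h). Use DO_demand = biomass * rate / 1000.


Total O2 consumption (mg/h) = 5655 kg * 362 mg/(kg*h) = 2047110 mg/h
Convert to g/h: 2047110 / 1000 = 2047.11 g/h

2047.11 g/h


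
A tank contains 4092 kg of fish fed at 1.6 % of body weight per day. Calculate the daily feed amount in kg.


Feeding rate fraction = 1.6% / 100 = 0.016
Daily feed = 4092 kg * 0.016 = 65.472 kg/day

65.472 kg/day


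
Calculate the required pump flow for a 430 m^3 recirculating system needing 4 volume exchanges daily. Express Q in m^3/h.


Daily recirculation volume = 430 m^3 * 4 = 1720 m^3/day
Flow rate Q = daily volume / 24 h = 1720 / 24 = 71.6667 m^3/h

71.6667 m^3/h


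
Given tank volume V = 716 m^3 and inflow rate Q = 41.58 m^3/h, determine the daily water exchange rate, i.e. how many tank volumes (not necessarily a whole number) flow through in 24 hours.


Daily flow volume = 41.58 m^3/h * 24 h = 997.92 m^3/day
Exchanges = daily flow / tank volume = 997.92 / 716 = 1.39374 exchanges/day

1.39374 exchanges/day


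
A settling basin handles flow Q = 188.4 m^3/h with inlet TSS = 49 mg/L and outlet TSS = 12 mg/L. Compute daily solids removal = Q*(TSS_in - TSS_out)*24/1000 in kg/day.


Concentration drop: TSS_in - TSS_out = 49 - 12 = 37 mg/L
Hourly solids removed = Q * dTSS = 188.4 m^3/h * 37 mg/L = 6970.8 g/h  (m^3/h * mg/L = g/h)
Daily solids removed = 6970.8 * 24 = 167299.2 g/day
Convert g to kg: 167299.2 / 1000 = 167.2992 kg/day

167.2992 kg/day


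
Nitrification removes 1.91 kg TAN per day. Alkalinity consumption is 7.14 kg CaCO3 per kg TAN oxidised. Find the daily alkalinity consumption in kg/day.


Alkalinity factor: 7.14 kg CaCO3 consumed per kg TAN nitrified
alk = 1.91 kg TAN * 7.14 = 13.6374 kg CaCO3/day

13.6374 kg CaCO3/day


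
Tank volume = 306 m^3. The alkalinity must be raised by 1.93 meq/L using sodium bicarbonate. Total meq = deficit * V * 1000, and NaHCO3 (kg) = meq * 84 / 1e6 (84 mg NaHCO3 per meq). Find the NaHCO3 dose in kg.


Tank volume in L = 306 m^3 * 1000 = 306000 L
Total meq required = 1.93 meq/L * 306000 L = 590580 meq
NaHCO3 mass = 590580 meq * 84 mg/meq / 1e6 = 49.6087 kg

49.6087 kg


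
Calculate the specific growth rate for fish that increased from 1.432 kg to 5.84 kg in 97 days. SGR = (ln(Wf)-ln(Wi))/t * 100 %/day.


ln(W_f) = ln(5.84) = 1.7647308
ln(W_i) = ln(1.432) = 0.35907207
ln(W_f) - ln(W_i) = 1.7647308 - 0.35907207 = 1.4056587
SGR = 1.4056587 / 97 * 100 = 1.44913 %/day

1.44913 %/day


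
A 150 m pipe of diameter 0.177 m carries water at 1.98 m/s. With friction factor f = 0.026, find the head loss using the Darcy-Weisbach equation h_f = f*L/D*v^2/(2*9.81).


v^2 = 1.98^2 = 3.9204 m^2/s^2
L/D = 150/0.177 = 847.45763
h_f = f*(L/D)*v^2/(2g) = 0.026 * 847.45763 * 3.9204 / 19.62 = 4.40274 m

4.40274 m


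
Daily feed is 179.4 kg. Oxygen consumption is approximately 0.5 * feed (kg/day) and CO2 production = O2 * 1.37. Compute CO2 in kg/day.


O2 = 179.4 * 0.5 = 89.7
CO2 = 89.7 * 1.37 = 122.889

122.889 kg/day


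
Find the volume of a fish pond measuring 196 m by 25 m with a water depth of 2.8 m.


Base area = L * W = 196 * 25 = 4900 m^2
Volume = area * depth = 4900 * 2.8 = 13720 m^3

13720 m^3


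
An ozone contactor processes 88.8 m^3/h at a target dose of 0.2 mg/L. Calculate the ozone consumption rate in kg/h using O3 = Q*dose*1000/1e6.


O3 demand (mg/h) = Q * dose * 1000 = 88.8 * 0.2 * 1000 = 17760 mg/h
Convert mg to kg: 17760 / 1e6 = 0.01776 kg/h

0.01776 kg/h


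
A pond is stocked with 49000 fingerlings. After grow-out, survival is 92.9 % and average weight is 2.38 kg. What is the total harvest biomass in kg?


Survivors = 49000 * 92.9/100 = 45521 fish
Harvest biomass = survivors * W_f = 45521 * 2.38 = 108339.98 kg

108339.98 kg


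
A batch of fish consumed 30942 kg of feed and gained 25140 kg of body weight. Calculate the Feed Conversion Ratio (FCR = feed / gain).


FCR = feed consumed / weight gained
FCR = 30942 kg / 25140 kg = 1.23079

1.23079


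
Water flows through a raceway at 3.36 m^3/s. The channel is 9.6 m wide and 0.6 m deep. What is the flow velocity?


Cross-sectional area = W * d = 9.6 * 0.6 = 5.76 m^2
Velocity = Q / A = 3.36 / 5.76 = 0.583333 m/s

0.583333 m/s


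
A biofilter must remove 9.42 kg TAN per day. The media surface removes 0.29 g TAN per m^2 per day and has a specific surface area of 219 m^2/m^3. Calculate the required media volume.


A = 9.42*1000 / 0.29 = 32482.759 m^2
V = 32482.759 / 219 = 148.323

148.323 m^3


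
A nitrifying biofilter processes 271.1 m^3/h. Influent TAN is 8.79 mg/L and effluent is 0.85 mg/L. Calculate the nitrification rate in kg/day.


Concentration drop: TAN_in - TAN_out = 8.79 - 0.85 = 7.94 mg/L
Hourly TAN removed = Q * dTAN = 271.1 m^3/h * 7.94 mg/L = 2152.534 g/h  (m^3/h * mg/L = g/h)
Daily TAN removed = 2152.534 * 24 = 51660.816 g/day
Convert to kg/day: 51660.816 / 1000 = 51.660816 kg/day

51.660816 kg/day


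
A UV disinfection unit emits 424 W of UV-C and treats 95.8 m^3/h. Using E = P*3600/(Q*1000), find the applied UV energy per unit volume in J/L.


Energy delivered per hour = 424 W * 3600 s = 1526400 J/h
Volume treated per hour = 95.8 m^3/h * 1000 = 95800 L/h
dose = 1526400 / 95800 = 15.9332 J/L

15.9332 J/L


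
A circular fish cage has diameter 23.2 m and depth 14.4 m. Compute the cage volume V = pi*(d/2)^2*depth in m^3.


r = d/2 = 23.2/2 = 11.6 m
Base area = pi*r^2 = pi*11.6^2 = 422.73271 m^2
Volume = 422.73271 * 14.4 = 6087.35 m^3

6087.35 m^3


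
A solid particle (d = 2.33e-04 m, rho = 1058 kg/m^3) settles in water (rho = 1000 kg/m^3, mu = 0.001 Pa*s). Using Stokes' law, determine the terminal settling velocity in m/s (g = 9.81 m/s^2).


Density difference: rho_p - rho_f = 1058 - 1000 = 58 kg/m^3
d^2 = (2.33e-04)^2 = 5.4289e-08 m^2
Numerator = (rho_p - rho_f) * g * d^2 = 58 * 9.81 * 5.4289e-08 = 3.0889355e-05
Denominator = 18 * mu = 18 * 0.001 = 0.018
v_s = 3.0889355e-05 / 0.018 = 0.00171608 m/s
Check: Re = rho_f * v_s * d / mu = 1000 * 0.00171608 * 2.33e-04 / 0.001 = 0.4 < 1, so Stokes' law applies.

0.00171608 m/s


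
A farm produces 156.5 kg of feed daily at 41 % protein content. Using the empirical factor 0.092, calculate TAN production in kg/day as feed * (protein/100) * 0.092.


Protein in feed = 156.5 * 41/100 = 64.165 kg/day
TAN = protein * 0.092 = 64.165 * 0.092 = 5.90318 kg/day

5.90318 kg/day


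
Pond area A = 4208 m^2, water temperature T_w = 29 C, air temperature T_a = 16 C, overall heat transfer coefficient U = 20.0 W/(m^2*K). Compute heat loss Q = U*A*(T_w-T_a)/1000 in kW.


Temperature difference dT = 29 - 16 = 13 K
Heat loss (W) = U * A * dT = 20.0 * 4208 * 13 = 1094080 W
Convert to kW: 1094080 / 1000 = 1094.08 kW

1094.08 kW


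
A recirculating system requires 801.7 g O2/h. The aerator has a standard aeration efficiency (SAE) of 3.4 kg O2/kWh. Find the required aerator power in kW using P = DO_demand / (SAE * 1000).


SAE in g O2/kWh = 3.4 * 1000 = 3400 g/kWh
P = DO_demand / SAE_g = 801.7 / 3400 = 0.235794 kW

0.235794 kW


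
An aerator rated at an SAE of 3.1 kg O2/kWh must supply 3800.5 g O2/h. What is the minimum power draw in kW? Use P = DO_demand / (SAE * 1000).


SAE in g O2/kWh = 3.1 * 1000 = 3100 g/kWh
P = DO_demand / SAE_g = 3800.5 / 3100 = 1.22597 kW

1.22597 kW


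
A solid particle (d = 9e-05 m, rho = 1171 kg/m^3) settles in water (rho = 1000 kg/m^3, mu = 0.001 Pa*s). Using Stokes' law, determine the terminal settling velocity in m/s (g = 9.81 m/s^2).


Density difference: rho_p - rho_f = 1171 - 1000 = 171 kg/m^3
d^2 = (9e-05)^2 = 8.1e-09 m^2
Numerator = (rho_p - rho_f) * g * d^2 = 171 * 9.81 * 8.1e-09 = 1.3587831e-05
Denominator = 18 * mu = 18 * 0.001 = 0.018
v_s = 1.3587831e-05 / 0.018 = 7.54879e-04 m/s
Check: Re = rho_f * v_s * d / mu = 1000 * 7.54879e-04 * 9e-05 / 0.001 = 0.0679 < 1, so Stokes' law applies.

7.54879e-04 m/s


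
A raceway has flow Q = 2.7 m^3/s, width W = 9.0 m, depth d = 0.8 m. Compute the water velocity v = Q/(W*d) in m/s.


Cross-sectional area = W * d = 9.0 * 0.8 = 7.2 m^2
Velocity = Q / A = 2.7 / 7.2 = 0.375 m/s

0.375 m/s


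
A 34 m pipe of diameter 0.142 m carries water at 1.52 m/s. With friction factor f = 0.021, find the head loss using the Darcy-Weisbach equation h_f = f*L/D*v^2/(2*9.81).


v^2 = 1.52^2 = 2.3104 m^2/s^2
L/D = 34/0.142 = 239.43662
h_f = f*(L/D)*v^2/(2g) = 0.021 * 239.43662 * 2.3104 / 19.62 = 0.592104 m

0.592104 m


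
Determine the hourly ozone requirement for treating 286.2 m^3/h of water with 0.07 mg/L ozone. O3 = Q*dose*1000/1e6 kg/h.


O3 demand (mg/h) = Q * dose * 1000 = 286.2 * 0.07 * 1000 = 20034 mg/h
Convert mg to kg: 20034 / 1e6 = 0.020034 kg/h

0.020034 kg/h


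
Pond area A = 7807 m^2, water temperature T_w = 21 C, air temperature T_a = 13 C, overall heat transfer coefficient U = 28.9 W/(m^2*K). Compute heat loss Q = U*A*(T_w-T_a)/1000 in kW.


Temperature difference dT = 21 - 13 = 8 K
Heat loss (W) = U * A * dT = 28.9 * 7807 * 8 = 1804978.4 W
Convert to kW: 1804978.4 / 1000 = 1804.9784 kW

1804.9784 kW


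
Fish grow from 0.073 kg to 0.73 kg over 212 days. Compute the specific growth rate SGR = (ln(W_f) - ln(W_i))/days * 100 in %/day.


ln(W_f) = ln(0.73) = -0.31471074
ln(W_i) = ln(0.073) = -2.6172958
ln(W_f) - ln(W_i) = -0.31471074 - -2.6172958 = 2.3025851
SGR = 2.3025851 / 212 * 100 = 1.08613 %/day

1.08613 %/day


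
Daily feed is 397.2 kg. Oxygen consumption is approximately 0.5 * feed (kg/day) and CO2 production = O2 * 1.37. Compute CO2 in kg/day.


O2 = 397.2 * 0.5 = 198.6
CO2 = 198.6 * 1.37 = 272.082

272.082 kg/day


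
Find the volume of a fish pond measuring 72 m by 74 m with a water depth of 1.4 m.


Base area = L * W = 72 * 74 = 5328 m^2
Volume = area * depth = 5328 * 1.4 = 7459.2 m^3

7459.2 m^3


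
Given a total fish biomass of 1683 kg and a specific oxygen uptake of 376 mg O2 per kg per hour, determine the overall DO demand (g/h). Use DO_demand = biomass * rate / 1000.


Total O2 consumption (mg/h) = 1683 kg * 376 mg/(kg*h) = 632808 mg/h
Convert to g/h: 632808 / 1000 = 632.808 g/h

632.808 g/h


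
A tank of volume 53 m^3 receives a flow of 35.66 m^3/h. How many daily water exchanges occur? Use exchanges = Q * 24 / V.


Daily flow volume = 35.66 m^3/h * 24 h = 855.84 m^3/day
Exchanges = daily flow / tank volume = 855.84 / 53 = 16.1479 exchanges/day

16.1479 exchanges/day


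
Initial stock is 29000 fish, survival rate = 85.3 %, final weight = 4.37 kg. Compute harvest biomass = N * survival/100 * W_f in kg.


Survivors = 29000 * 85.3/100 = 24737 fish
Harvest biomass = survivors * W_f = 24737 * 4.37 = 108100.69 kg

108100.69 kg


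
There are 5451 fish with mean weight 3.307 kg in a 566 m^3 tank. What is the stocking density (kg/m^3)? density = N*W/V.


Total biomass = 5451 fish * 3.307 kg = 18026.457 kg
Density = total biomass / volume = 18026.457 / 566 = 31.8489 kg/m^3

31.8489 kg/m^3


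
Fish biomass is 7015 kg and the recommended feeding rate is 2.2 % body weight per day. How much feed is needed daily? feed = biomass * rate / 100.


Feeding rate fraction = 2.2% / 100 = 0.022
Daily feed = 7015 kg * 0.022 = 154.33 kg/day

154.33 kg/day


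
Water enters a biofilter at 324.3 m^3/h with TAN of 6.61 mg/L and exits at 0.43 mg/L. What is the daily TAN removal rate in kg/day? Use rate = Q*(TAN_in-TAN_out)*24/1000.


Concentration drop: TAN_in - TAN_out = 6.61 - 0.43 = 6.18 mg/L
Hourly TAN removed = Q * dTAN = 324.3 m^3/h * 6.18 mg/L = 2004.174 g/h  (m^3/h * mg/L = g/h)
Daily TAN removed = 2004.174 * 24 = 48100.176 g/day
Convert to kg/day: 48100.176 / 1000 = 48.100176 kg/day

48.100176 kg/day


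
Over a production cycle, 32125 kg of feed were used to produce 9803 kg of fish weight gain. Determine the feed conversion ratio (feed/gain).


FCR = feed consumed / weight gained
FCR = 32125 kg / 9803 kg = 3.27706

3.27706


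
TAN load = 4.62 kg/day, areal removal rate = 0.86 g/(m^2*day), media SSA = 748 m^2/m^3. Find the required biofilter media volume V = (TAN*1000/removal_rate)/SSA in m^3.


A = 4.62*1000 / 0.86 = 5372.093 m^2
V = 5372.093 / 748 = 7.18194

7.18194 m^3


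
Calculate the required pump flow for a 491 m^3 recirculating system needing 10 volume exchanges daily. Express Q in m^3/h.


Daily recirculation volume = 491 m^3 * 10 = 4910 m^3/day
Flow rate Q = daily volume / 24 h = 4910 / 24 = 204.583 m^3/h

204.583 m^3/h


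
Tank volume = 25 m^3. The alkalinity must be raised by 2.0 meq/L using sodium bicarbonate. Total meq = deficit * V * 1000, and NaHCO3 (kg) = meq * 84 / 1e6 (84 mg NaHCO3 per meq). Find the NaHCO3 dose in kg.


Tank volume in L = 25 m^3 * 1000 = 25000 L
Total meq required = 2.0 meq/L * 25000 L = 50000 meq
NaHCO3 mass = 50000 meq * 84 mg/meq / 1e6 = 4.2 kg

4.2 kg


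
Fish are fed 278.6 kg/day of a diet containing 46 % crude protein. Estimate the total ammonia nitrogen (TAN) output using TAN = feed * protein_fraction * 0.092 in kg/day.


Protein in feed = 278.6 * 46/100 = 128.156 kg/day
TAN = protein * 0.092 = 128.156 * 0.092 = 11.790352 kg/day

11.790352 kg/day


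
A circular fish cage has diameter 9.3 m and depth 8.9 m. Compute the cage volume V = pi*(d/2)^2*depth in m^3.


r = d/2 = 9.3/2 = 4.65 m
Base area = pi*r^2 = pi*4.65^2 = 67.929087 m^2
Volume = 67.929087 * 8.9 = 604.569 m^3

604.569 m^3


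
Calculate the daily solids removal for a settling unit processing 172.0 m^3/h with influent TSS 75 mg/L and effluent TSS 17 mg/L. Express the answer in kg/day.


Concentration drop: TSS_in - TSS_out = 75 - 17 = 58 mg/L
Hourly solids removed = Q * dTSS = 172.0 m^3/h * 58 mg/L = 9976 g/h  (m^3/h * mg/L = g/h)
Daily solids removed = 9976 * 24 = 239424 g/day
Convert g to kg: 239424 / 1000 = 239.424 kg/day

239.424 kg/day


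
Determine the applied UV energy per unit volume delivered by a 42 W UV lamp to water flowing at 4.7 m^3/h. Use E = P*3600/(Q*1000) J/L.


Energy delivered per hour = 42 W * 3600 s = 151200 J/h
Volume treated per hour = 4.7 m^3/h * 1000 = 4700 L/h
dose = 151200 / 4700 = 32.1702 J/L

32.1702 J/L


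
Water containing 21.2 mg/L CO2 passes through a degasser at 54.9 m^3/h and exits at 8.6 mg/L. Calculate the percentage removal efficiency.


CO2_out / CO2_in = 8.6 / 21.2 = 0.40566038
Fraction remaining = 0.40566038
efficiency = (1 - 0.40566038) * 100 = 59.434 %

59.434 %


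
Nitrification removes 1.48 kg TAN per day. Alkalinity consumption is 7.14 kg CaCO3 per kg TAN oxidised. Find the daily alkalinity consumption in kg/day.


Alkalinity factor: 7.14 kg CaCO3 consumed per kg TAN nitrified
alk = 1.48 kg TAN * 7.14 = 10.5672 kg CaCO3/day

10.5672 kg CaCO3/day


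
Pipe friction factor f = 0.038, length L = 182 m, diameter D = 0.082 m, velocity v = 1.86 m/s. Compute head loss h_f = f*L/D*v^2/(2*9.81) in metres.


v^2 = 1.86^2 = 3.4596 m^2/s^2
L/D = 182/0.082 = 2219.5122
h_f = f*(L/D)*v^2/(2g) = 0.038 * 2219.5122 * 3.4596 / 19.62 = 14.872 m

14.872 m


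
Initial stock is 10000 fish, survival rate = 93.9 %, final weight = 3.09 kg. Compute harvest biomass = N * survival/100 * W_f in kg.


Survivors = 10000 * 93.9/100 = 9390 fish
Harvest biomass = survivors * W_f = 9390 * 3.09 = 29015.1 kg

29015.1 kg


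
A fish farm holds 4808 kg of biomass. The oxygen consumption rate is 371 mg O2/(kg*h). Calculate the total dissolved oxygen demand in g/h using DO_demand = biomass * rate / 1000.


Total O2 consumption (mg/h) = 4808 kg * 371 mg/(kg*h) = 1783768 mg/h
Convert to g/h: 1783768 / 1000 = 1783.768 g/h

1783.768 g/h


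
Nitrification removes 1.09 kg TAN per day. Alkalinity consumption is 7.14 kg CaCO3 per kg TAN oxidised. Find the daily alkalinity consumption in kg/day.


Alkalinity factor: 7.14 kg CaCO3 consumed per kg TAN nitrified
alk = 1.09 kg TAN * 7.14 = 7.7826 kg CaCO3/day

7.7826 kg CaCO3/day


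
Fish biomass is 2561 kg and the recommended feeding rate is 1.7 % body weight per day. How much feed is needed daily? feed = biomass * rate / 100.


Feeding rate fraction = 1.7% / 100 = 0.017
Daily feed = 2561 kg * 0.017 = 43.537 kg/day

43.537 kg/day


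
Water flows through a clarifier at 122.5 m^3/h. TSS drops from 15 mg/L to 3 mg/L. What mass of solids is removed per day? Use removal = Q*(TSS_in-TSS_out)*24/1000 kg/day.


Concentration drop: TSS_in - TSS_out = 15 - 3 = 12 mg/L
Hourly solids removed = Q * dTSS = 122.5 m^3/h * 12 mg/L = 1470 g/h  (m^3/h * mg/L = g/h)
Daily solids removed = 1470 * 24 = 35280 g/day
Convert g to kg: 35280 / 1000 = 35.28 kg/day

35.28 kg/day


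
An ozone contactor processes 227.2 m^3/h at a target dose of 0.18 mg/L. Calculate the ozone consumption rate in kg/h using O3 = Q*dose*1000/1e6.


O3 demand (mg/h) = Q * dose * 1000 = 227.2 * 0.18 * 1000 = 40896 mg/h
Convert mg to kg: 40896 / 1e6 = 0.040896 kg/h

0.040896 kg/h


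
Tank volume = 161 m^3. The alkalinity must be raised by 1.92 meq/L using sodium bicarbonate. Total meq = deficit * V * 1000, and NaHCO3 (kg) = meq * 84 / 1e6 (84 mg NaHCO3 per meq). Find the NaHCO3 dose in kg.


Tank volume in L = 161 m^3 * 1000 = 161000 L
Total meq required = 1.92 meq/L * 161000 L = 309120 meq
NaHCO3 mass = 309120 meq * 84 mg/meq / 1e6 = 25.9661 kg

25.9661 kg


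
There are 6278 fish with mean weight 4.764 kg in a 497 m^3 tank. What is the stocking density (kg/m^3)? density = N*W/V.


Total biomass = 6278 fish * 4.764 kg = 29908.392 kg
Density = total biomass / volume = 29908.392 / 497 = 60.1779 kg/m^3

60.1779 kg/m^3


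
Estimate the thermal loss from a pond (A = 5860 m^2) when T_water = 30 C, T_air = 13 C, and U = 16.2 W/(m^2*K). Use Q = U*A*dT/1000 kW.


Temperature difference dT = 30 - 13 = 17 K
Heat loss (W) = U * A * dT = 16.2 * 5860 * 17 = 1613844 W
Convert to kW: 1613844 / 1000 = 1613.844 kW

1613.844 kW


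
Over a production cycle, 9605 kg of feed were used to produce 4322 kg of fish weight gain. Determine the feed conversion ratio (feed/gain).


FCR = feed consumed / weight gained
FCR = 9605 kg / 4322 kg = 2.22235

2.22235


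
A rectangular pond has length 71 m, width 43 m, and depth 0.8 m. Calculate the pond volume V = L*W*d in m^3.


Base area = L * W = 71 * 43 = 3053 m^2
Volume = area * depth = 3053 * 0.8 = 2442.4 m^3

2442.4 m^3


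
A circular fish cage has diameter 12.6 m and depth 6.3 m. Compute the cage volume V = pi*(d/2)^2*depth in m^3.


r = d/2 = 12.6/2 = 6.3 m
Base area = pi*r^2 = pi*6.3^2 = 124.68981 m^2
Volume = 124.68981 * 6.3 = 785.546 m^3

785.546 m^3


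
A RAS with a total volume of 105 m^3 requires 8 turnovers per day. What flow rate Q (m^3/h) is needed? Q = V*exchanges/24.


Daily recirculation volume = 105 m^3 * 8 = 840 m^3/day
Flow rate Q = daily volume / 24 h = 840 / 24 = 35 m^3/h

35 m^3/h


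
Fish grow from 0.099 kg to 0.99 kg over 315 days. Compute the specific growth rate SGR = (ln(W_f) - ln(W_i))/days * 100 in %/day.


ln(W_f) = ln(0.99) = -0.010050336
ln(W_i) = ln(0.099) = -2.3126354
ln(W_f) - ln(W_i) = -0.010050336 - -2.3126354 = 2.3025851
SGR = 2.3025851 / 315 * 100 = 0.730979 %/day

0.730979 %/day


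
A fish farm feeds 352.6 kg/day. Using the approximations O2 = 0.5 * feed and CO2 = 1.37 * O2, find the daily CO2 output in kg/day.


O2 = 352.6 * 0.5 = 176.3
CO2 = 176.3 * 1.37 = 241.531

241.531 kg/day


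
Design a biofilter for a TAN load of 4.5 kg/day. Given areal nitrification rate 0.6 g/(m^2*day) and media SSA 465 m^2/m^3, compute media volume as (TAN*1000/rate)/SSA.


A = 4.5*1000 / 0.6 = 7500 m^2
V = 7500 / 465 = 16.129

16.129 m^3


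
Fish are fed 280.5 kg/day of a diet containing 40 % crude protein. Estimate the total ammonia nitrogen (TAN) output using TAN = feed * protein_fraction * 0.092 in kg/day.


Protein in feed = 280.5 * 40/100 = 112.2 kg/day
TAN = protein * 0.092 = 112.2 * 0.092 = 10.3224 kg/day

10.3224 kg/day


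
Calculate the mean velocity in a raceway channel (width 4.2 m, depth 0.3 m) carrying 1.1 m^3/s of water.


Cross-sectional area = W * d = 4.2 * 0.3 = 1.26 m^2
Velocity = Q / A = 1.1 / 1.26 = 0.873016 m/s

0.873016 m/s


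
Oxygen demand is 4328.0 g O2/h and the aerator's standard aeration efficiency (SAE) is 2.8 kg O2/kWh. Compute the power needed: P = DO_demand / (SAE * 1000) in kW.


SAE in g O2/kWh = 2.8 * 1000 = 2800 g/kWh
P = DO_demand / SAE_g = 4328.0 / 2800 = 1.54571 kW

1.54571 kW


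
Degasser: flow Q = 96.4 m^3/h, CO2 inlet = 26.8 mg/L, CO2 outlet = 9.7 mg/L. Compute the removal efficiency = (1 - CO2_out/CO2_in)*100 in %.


CO2_out / CO2_in = 9.7 / 26.8 = 0.3619403
Fraction remaining = 0.3619403
efficiency = (1 - 0.3619403) * 100 = 63.806 %

63.806 %


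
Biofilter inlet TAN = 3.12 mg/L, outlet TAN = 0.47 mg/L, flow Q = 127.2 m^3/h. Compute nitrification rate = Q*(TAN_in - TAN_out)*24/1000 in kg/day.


Concentration drop: TAN_in - TAN_out = 3.12 - 0.47 = 2.65 mg/L
Hourly TAN removed = Q * dTAN = 127.2 m^3/h * 2.65 mg/L = 337.08 g/h  (m^3/h * mg/L = g/h)
Daily TAN removed = 337.08 * 24 = 8089.92 g/day
Convert to kg/day: 8089.92 / 1000 = 8.08992 kg/day

8.08992 kg/day


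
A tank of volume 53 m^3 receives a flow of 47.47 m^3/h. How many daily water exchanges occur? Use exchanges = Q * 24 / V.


Daily flow volume = 47.47 m^3/h * 24 h = 1139.28 m^3/day
Exchanges = daily flow / tank volume = 1139.28 / 53 = 21.4958 exchanges/day

21.4958 exchanges/day


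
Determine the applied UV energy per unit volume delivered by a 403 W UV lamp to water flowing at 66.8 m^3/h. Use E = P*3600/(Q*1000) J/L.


Energy delivered per hour = 403 W * 3600 s = 1450800 J/h
Volume treated per hour = 66.8 m^3/h * 1000 = 66800 L/h
dose = 1450800 / 66800 = 21.7186 J/L

21.7186 J/L


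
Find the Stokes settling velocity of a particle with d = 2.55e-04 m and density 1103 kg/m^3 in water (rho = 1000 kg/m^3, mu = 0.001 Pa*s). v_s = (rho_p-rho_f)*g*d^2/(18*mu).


Density difference: rho_p - rho_f = 1103 - 1000 = 103 kg/m^3
d^2 = (2.55e-04)^2 = 6.5025e-08 m^2
Numerator = (rho_p - rho_f) * g * d^2 = 103 * 9.81 * 6.5025e-08 = 6.5703211e-05
Denominator = 18 * mu = 18 * 0.001 = 0.018
v_s = 6.5703211e-05 / 0.018 = 0.00365018 m/s
Check: Re = rho_f * v_s * d / mu = 1000 * 0.00365018 * 2.55e-04 / 0.001 = 0.931 < 1, so Stokes' law applies.

0.00365018 m/s


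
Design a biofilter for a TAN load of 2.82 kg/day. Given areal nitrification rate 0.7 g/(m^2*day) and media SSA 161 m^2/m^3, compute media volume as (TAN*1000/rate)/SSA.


A = 2.82*1000 / 0.7 = 4028.5714 m^2
V = 4028.5714 / 161 = 25.0222

25.0222 m^3


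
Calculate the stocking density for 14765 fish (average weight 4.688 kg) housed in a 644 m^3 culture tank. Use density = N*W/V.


Total biomass = 14765 fish * 4.688 kg = 69218.32 kg
Density = total biomass / volume = 69218.32 / 644 = 107.482 kg/m^3

107.482 kg/m^3


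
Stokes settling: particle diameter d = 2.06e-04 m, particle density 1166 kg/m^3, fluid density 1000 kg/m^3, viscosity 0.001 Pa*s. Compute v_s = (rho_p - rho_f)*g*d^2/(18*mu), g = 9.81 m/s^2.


Density difference: rho_p - rho_f = 1166 - 1000 = 166 kg/m^3
d^2 = (2.06e-04)^2 = 4.2436e-08 m^2
Numerator = (rho_p - rho_f) * g * d^2 = 166 * 9.81 * 4.2436e-08 = 6.9105329e-05
Denominator = 18 * mu = 18 * 0.001 = 0.018
v_s = 6.9105329e-05 / 0.018 = 0.00383918 m/s
Check: Re = rho_f * v_s * d / mu = 1000 * 0.00383918 * 2.06e-04 / 0.001 = 0.791 < 1, so Stokes' law applies.

0.00383918 m/s


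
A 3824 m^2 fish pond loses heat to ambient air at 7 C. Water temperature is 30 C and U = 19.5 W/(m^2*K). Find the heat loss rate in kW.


Temperature difference dT = 30 - 7 = 23 K
Heat loss (W) = U * A * dT = 19.5 * 3824 * 23 = 1715064 W
Convert to kW: 1715064 / 1000 = 1715.064 kW

1715.064 kW


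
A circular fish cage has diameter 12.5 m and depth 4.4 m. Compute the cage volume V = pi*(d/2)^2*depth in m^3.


r = d/2 = 12.5/2 = 6.25 m
Base area = pi*r^2 = pi*6.25^2 = 122.71846 m^2
Volume = 122.71846 * 4.4 = 539.961 m^3

539.961 m^3


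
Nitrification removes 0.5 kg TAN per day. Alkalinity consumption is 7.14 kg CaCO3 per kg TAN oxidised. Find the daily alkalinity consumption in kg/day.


Alkalinity factor: 7.14 kg CaCO3 consumed per kg TAN nitrified
alk = 0.5 kg TAN * 7.14 = 3.57 kg CaCO3/day

3.57 kg CaCO3/day


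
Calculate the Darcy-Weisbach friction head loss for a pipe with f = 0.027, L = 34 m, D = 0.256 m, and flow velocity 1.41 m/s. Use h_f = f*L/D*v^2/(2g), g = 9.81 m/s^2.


v^2 = 1.41^2 = 1.9881 m^2/s^2
L/D = 34/0.256 = 132.8125
h_f = f*(L/D)*v^2/(2g) = 0.027 * 132.8125 * 1.9881 / 19.62 = 0.363364 m

0.363364 m


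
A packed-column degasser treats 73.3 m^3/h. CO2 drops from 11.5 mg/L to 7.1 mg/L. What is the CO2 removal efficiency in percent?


CO2_out / CO2_in = 7.1 / 11.5 = 0.6173913
Fraction remaining = 0.6173913
efficiency = (1 - 0.6173913) * 100 = 38.2609 %

38.2609 %


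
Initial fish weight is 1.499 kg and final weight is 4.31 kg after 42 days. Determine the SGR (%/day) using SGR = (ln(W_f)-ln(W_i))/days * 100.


ln(W_f) = ln(4.31) = 1.4609379
ln(W_i) = ln(1.499) = 0.40479822
ln(W_f) - ln(W_i) = 1.4609379 - 0.40479822 = 1.0561397
SGR = 1.0561397 / 42 * 100 = 2.51462 %/day

2.51462 %/day


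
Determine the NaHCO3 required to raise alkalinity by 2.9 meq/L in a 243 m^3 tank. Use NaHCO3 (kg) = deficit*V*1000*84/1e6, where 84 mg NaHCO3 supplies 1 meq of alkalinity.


Tank volume in L = 243 m^3 * 1000 = 243000 L
Total meq required = 2.9 meq/L * 243000 L = 704700 meq
NaHCO3 mass = 704700 meq * 84 mg/meq / 1e6 = 59.1948 kg

59.1948 kg


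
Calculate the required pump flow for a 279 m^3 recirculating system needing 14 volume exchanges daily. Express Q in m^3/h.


Daily recirculation volume = 279 m^3 * 14 = 3906 m^3/day
Flow rate Q = daily volume / 24 h = 3906 / 24 = 162.75 m^3/h

162.75 m^3/h


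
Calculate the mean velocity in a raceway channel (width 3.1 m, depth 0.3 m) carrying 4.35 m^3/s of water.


Cross-sectional area = W * d = 3.1 * 0.3 = 0.93 m^2
Velocity = Q / A = 4.35 / 0.93 = 4.67742 m/s

4.67742 m/s


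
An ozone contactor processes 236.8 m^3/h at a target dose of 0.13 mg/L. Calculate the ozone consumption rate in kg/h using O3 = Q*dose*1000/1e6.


O3 demand (mg/h) = Q * dose * 1000 = 236.8 * 0.13 * 1000 = 30784 mg/h
Convert mg to kg: 30784 / 1e6 = 0.030784 kg/h

0.030784 kg/h


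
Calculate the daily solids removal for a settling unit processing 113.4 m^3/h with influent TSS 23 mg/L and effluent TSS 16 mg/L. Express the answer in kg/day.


Concentration drop: TSS_in - TSS_out = 23 - 16 = 7 mg/L
Hourly solids removed = Q * dTSS = 113.4 m^3/h * 7 mg/L = 793.8 g/h  (m^3/h * mg/L = g/h)
Daily solids removed = 793.8 * 24 = 19051.2 g/day
Convert g to kg: 19051.2 / 1000 = 19.0512 kg/day

19.0512 kg/day


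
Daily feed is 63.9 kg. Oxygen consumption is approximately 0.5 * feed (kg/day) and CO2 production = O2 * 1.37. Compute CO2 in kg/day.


O2 = 63.9 * 0.5 = 31.95
CO2 = 31.95 * 1.37 = 43.7715

43.7715 kg/day


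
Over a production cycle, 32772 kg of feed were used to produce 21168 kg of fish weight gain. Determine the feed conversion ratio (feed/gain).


FCR = feed consumed / weight gained
FCR = 32772 kg / 21168 kg = 1.54819

1.54819


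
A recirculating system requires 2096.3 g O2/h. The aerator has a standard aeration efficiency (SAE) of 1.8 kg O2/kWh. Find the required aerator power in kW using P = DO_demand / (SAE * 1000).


SAE in g O2/kWh = 1.8 * 1000 = 1800 g/kWh
P = DO_demand / SAE_g = 2096.3 / 1800 = 1.16461 kW

1.16461 kW


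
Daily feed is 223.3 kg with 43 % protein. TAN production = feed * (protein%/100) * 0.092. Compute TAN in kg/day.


Protein in feed = 223.3 * 43/100 = 96.019 kg/day
TAN = protein * 0.092 = 96.019 * 0.092 = 8.833748 kg/day

8.833748 kg/day


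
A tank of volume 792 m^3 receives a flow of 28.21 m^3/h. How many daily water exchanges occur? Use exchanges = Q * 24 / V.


Daily flow volume = 28.21 m^3/h * 24 h = 677.04 m^3/day
Exchanges = daily flow / tank volume = 677.04 / 792 = 0.854848 exchanges/day

0.854848 exchanges/day


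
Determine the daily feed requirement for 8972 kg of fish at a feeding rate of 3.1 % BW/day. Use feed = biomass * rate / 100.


Feeding rate fraction = 3.1% / 100 = 0.031
Daily feed = 8972 kg * 0.031 = 278.132 kg/day

278.132 kg/day


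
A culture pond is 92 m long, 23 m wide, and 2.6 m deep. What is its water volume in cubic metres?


Base area = L * W = 92 * 23 = 2116 m^2
Volume = area * depth = 2116 * 2.6 = 5501.6 m^3

5501.6 m^3


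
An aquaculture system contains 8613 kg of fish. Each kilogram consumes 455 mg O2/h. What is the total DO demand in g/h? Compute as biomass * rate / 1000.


Total O2 consumption (mg/h) = 8613 kg * 455 mg/(kg*h) = 3918915 mg/h
Convert to g/h: 3918915 / 1000 = 3918.915 g/h

3918.915 g/h


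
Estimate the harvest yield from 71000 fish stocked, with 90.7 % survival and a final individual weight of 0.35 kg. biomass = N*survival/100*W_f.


Survivors = 71000 * 90.7/100 = 64397 fish
Harvest biomass = survivors * W_f = 64397 * 0.35 = 22538.95 kg

22538.95 kg


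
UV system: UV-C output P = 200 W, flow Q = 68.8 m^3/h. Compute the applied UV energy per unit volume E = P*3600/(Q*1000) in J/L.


Energy delivered per hour = 200 W * 3600 s = 720000 J/h
Volume treated per hour = 68.8 m^3/h * 1000 = 68800 L/h
dose = 720000 / 68800 = 10.4651 J/L

10.4651 J/L


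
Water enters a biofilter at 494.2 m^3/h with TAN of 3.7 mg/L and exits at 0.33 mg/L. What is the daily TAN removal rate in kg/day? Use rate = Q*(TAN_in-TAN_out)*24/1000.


Concentration drop: TAN_in - TAN_out = 3.7 - 0.33 = 3.37 mg/L
Hourly TAN removed = Q * dTAN = 494.2 m^3/h * 3.37 mg/L = 1665.454 g/h  (m^3/h * mg/L = g/h)
Daily TAN removed = 1665.454 * 24 = 39970.896 g/day
Convert to kg/day: 39970.896 / 1000 = 39.970896 kg/day

39.970896 kg/day


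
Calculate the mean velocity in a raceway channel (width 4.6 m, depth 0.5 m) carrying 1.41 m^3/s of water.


Cross-sectional area = W * d = 4.6 * 0.5 = 2.3 m^2
Velocity = Q / A = 1.41 / 2.3 = 0.613043 m/s

0.613043 m/s


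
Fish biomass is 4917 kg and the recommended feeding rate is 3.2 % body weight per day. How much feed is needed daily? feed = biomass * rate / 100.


Feeding rate fraction = 3.2% / 100 = 0.032
Daily feed = 4917 kg * 0.032 = 157.344 kg/day

157.344 kg/day


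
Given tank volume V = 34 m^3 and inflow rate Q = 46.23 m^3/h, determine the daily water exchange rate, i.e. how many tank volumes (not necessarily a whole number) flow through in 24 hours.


Daily flow volume = 46.23 m^3/h * 24 h = 1109.52 m^3/day
Exchanges = daily flow / tank volume = 1109.52 / 34 = 32.6329 exchanges/day

32.6329 exchanges/day


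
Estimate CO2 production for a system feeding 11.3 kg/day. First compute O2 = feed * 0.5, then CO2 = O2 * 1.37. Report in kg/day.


O2 = 11.3 * 0.5 = 5.65
CO2 = 5.65 * 1.37 = 7.7405

7.7405 kg/day


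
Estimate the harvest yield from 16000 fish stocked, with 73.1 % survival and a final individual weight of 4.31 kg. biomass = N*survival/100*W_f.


Survivors = 16000 * 73.1/100 = 11696 fish
Harvest biomass = survivors * W_f = 11696 * 4.31 = 50409.76 kg

50409.76 kg


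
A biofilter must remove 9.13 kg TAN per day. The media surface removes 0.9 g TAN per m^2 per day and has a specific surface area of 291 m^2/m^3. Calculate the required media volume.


A = 9.13*1000 / 0.9 = 10144.444 m^2
V = 10144.444 / 291 = 34.8606

34.8606 m^3


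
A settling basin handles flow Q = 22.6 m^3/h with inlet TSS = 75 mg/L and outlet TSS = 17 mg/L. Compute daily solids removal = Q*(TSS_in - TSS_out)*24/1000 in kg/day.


Concentration drop: TSS_in - TSS_out = 75 - 17 = 58 mg/L
Hourly solids removed = Q * dTSS = 22.6 m^3/h * 58 mg/L = 1310.8 g/h  (m^3/h * mg/L = g/h)
Daily solids removed = 1310.8 * 24 = 31459.2 g/day
Convert g to kg: 31459.2 / 1000 = 31.4592 kg/day

31.4592 kg/day
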